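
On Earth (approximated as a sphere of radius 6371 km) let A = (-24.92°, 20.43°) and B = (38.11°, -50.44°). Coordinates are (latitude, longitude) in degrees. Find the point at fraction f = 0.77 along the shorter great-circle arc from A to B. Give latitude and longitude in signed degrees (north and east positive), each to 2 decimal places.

Central angle δ = 1.5970 rad. Interpolating on the sphere with fraction f = 0.77:
P = [sin((1−f)δ)·A + sin(fδ)·B] / sin δ = 0.3592·A + 0.9427·B in Cartesian coordinates,
giving P = (0.7777, -0.4581, 0.4305), i.e. latitude 25.50°, longitude -30.50°.

25.50°, -30.50°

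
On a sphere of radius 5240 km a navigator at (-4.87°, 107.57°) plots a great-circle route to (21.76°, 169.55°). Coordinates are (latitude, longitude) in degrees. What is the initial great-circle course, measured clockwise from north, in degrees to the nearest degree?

Δλ = 61.980° = 1.0818 rad.
y = sin Δλ · cos φ₂ = (0.8828)(0.9287) = 0.8199
x = cos φ₁ sin φ₂ − sin φ₁ cos φ₂ cos Δλ = (0.9964)(0.3707) − (-0.0849)(0.9287)(0.4698) = 0.4064
θ = atan2(y, x) = 63.63°, so the bearing is 64°.

64°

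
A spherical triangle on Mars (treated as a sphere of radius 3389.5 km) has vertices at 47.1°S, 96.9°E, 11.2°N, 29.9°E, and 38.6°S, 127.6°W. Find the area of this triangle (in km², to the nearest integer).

22102126 km²

Side lengths (central angles): a = 2.5489, b = 1.4931, c = 1.4519 rad; semiperimeter s = 2.7470.
By l'Huilier's theorem, tan(E/4) = √[tan(s/2) tan((s−a)/2) tan((s−b)/2) tan((s−c)/2)], giving spherical excess E = 1.9238 rad.
Area = E·R² = 1.9238 × (3389.5)² ≈ 22102126 km².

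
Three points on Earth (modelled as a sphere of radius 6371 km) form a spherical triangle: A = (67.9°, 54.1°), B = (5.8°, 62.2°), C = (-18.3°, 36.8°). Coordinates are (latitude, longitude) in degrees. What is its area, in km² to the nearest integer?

Side lengths (central angles): a = 0.6067, b = 1.5207, c = 1.0881 rad; semiperimeter s = 1.6077.
By l'Huilier's theorem, tan(E/4) = √[tan(s/2) tan((s−a)/2) tan((s−b)/2) tan((s−c)/2)], giving spherical excess E = 0.3236 rad.
Area = E·R² = 0.3236 × (6371)² ≈ 13132893 km².

13132893 km²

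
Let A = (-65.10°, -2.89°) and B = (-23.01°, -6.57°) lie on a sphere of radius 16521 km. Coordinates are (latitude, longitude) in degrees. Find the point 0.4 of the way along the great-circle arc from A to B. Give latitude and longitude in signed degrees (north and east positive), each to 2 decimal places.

-48.28°, -5.09°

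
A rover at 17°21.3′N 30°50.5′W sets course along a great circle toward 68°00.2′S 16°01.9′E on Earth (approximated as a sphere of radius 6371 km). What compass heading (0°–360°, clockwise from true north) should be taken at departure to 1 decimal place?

With φ₁ = 0.3029, φ₂ = -1.1869, Δλ = 0.8181 rad, the forward-azimuth formula gives
θ = atan2( sin Δλ cos φ₂ , cos φ₁ sin φ₂ − sin φ₁ cos φ₂ cos Δλ ) = atan2(0.2734, -0.9614) = 164.13°.
So the initial bearing is 164.1°.

164.1°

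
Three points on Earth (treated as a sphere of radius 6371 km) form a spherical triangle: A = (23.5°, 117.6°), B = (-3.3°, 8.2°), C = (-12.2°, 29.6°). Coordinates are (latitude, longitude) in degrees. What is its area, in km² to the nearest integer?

14231876 km²

Side lengths (central angles): a = 0.4010, b = 1.6238, c = 1.9040 rad; semiperimeter s = 1.9644.
By l'Huilier's theorem, tan(E/4) = √[tan(s/2) tan((s−a)/2) tan((s−b)/2) tan((s−c)/2)], giving spherical excess E = 0.3506 rad.
Area = E·R² = 0.3506 × (6371)² ≈ 14231876 km².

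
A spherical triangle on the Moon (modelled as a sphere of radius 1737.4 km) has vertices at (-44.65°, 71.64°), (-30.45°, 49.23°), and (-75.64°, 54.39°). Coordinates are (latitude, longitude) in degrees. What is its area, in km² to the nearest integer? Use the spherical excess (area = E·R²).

323520 km²

Side lengths (central angles): a = 0.7899, b = 0.5561, c = 0.3947 rad; semiperimeter s = 0.8703.
By l'Huilier's theorem, tan(E/4) = √[tan(s/2) tan((s−a)/2) tan((s−b)/2) tan((s−c)/2)], giving spherical excess E = 0.1072 rad.
Area = E·R² = 0.1072 × (1737.4)² ≈ 323520 km².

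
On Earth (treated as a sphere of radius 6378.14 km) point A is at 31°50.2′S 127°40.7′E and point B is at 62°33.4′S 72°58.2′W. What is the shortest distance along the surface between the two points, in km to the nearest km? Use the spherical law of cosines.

Let φ₁ = -0.5557 rad, φ₂ = -1.0918 rad, and Δλ = 2.7812 rad.
cos c = sin φ₁ sin φ₂ + cos φ₁ cos φ₂ cos Δλ = (-0.5275)(-0.8875) + (0.8496)(0.4609)(-0.9358) = 0.10175,
so c = arccos(0.10175) = 1.46887 rad.
Distance = R·c = 6378.14 × 1.4689 ≈ 9369 km.

9369 km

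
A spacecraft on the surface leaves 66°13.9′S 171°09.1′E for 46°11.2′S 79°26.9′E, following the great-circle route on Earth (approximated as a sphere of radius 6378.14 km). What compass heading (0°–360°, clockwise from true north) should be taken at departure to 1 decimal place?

With φ₁ = -1.1560, φ₂ = -0.8061, Δλ = -1.6005 rad, the forward-azimuth formula gives
θ = atan2( sin Δλ cos φ₂ , cos φ₁ sin φ₂ − sin φ₁ cos φ₂ cos Δλ ) = atan2(-0.6920, -0.3097) = -114.11°.
Adding 360° brings this into [0°, 360°): 245.9°.

245.9°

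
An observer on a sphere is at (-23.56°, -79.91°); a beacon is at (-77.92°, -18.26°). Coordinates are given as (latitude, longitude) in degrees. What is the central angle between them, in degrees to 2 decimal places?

With latitudes φ₁ = -23.560°, φ₂ = -77.920° and longitude difference Δλ = 61.650°:
cos c = sin φ₁ sin φ₂ + cos φ₁ cos φ₂ cos Δλ = (-0.3997)(-0.9779) + (0.9166)(0.2093)(0.4749) = 0.48195,
so c = arccos(0.48195) = 1.06792 rad.
So the angular separation is 61.19°.

61.19°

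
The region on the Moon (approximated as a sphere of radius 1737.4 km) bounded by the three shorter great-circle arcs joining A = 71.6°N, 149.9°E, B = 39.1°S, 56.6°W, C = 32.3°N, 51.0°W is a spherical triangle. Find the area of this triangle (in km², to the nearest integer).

1404943 km²

Side lengths (central angles): a = 1.2495, b = 1.3101, c = 2.5281 rad; semiperimeter s = 2.5438.
By l'Huilier's theorem, tan(E/4) = √[tan(s/2) tan((s−a)/2) tan((s−b)/2) tan((s−c)/2)], giving spherical excess E = 0.4654 rad.
Area = E·R² = 0.4654 × (1737.4)² ≈ 1404943 km².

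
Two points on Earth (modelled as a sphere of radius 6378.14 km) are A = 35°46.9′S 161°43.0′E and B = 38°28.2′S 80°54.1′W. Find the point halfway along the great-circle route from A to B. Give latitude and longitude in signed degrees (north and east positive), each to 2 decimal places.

-55.52°, -141.27°

The central angle between A and B is δ = 1.4991 rad.
With f = 0.5, the slerp weights are sin((1−f)δ)/sin δ = 0.6831 and sin(fδ)/sin δ = 0.6831.
Weighted sum of the unit vectors: (0.6831)·(-0.7703,0.2545,-0.5847) + (0.6831)·(0.1238,-0.7731,-0.6221) = (-0.4416, -0.3542, -0.8243).
Converting back: φ = atan2(z, √(x²+y²)) = -55.52°, λ = atan2(y, x) = -141.27°.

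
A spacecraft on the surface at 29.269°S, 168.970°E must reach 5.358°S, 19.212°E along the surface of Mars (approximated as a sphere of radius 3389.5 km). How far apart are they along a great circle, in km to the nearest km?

7975 km

With latitudes φ₁ = -29.269°, φ₂ = -5.358° and longitude difference Δλ = -149.758°:
cos c = sin φ₁ sin φ₂ + cos φ₁ cos φ₂ cos Δλ = (-0.4889)(-0.0934) + (0.8723)(0.9956)(-0.8639) = -0.70467,
so c = arccos(-0.70467) = 2.35275 rad.
Distance = R·c = 3389.5 × 2.3528 ≈ 7975 km.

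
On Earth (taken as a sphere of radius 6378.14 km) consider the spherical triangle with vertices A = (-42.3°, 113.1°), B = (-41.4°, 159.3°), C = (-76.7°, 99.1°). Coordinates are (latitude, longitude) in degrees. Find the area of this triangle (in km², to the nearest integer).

Side lengths (central angles): a = 0.7534, b = 0.6093, c = 0.5933 rad; semiperimeter s = 0.9780.
By l'Huilier's theorem, tan(E/4) = √[tan(s/2) tan((s−a)/2) tan((s−b)/2) tan((s−c)/2)], giving spherical excess E = 0.1866 rad.
Area = E·R² = 0.1866 × (6378.14)² ≈ 7591243 km².

7591243 km²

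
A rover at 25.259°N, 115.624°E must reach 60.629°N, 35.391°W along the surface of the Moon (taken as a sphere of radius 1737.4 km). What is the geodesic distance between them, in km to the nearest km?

In radians: φ₁ = 0.4409, φ₂ = 1.0582, Δλ = -151.015° = -2.6357 rad.
cos c = sin φ₁ sin φ₂ + cos φ₁ cos φ₂ cos Δλ = (0.4267)(0.8715) + (0.9044)(0.4905)(-0.8747) = -0.01615,
so c = arccos(-0.01615) = 1.58694 rad.
Distance = R·c = 1737.4 × 1.5869 ≈ 2757 km.

2757 km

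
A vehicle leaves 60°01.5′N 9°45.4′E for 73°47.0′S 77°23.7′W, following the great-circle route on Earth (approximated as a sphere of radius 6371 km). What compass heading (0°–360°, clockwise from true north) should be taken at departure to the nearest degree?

210°

Δλ = -87.152° = -1.5211 rad.
y = sin Δλ · cos φ₂ = (-0.9988)(0.2793) = -0.2789
x = cos φ₁ sin φ₂ − sin φ₁ cos φ₂ cos Δλ = (0.4996)(-0.9602) − (0.8662)(0.2793)(0.0497) = -0.4918
θ = atan2(y, x) = -150.44°; adding 360° gives 210°.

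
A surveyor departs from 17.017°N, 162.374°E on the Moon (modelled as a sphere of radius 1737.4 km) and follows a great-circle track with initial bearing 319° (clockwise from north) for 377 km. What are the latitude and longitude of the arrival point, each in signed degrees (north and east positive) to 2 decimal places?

Angular distance δ = d/R = 377/1737.4 = 0.21699 rad; initial bearing θ = 5.5676 rad.
sin φ₂ = sin φ₁ cos δ + cos φ₁ sin δ cos θ = (0.2927)(0.9765) + (0.9562)(0.2153)(0.7547) = 0.4412, so φ₂ = 26.18°.
Δλ = atan2(sin θ sin δ cos φ₁, cos δ − sin φ₁ sin φ₂) = atan2(-0.1351, 0.8474) = -9.055°.
λ₂ = 162.374° − 9.055° = 153.32°.

26.18°, 153.32°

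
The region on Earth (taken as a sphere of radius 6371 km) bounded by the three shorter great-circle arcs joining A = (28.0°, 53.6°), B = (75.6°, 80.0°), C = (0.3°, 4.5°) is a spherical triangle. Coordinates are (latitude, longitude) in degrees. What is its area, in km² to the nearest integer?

Side lengths (central angles): a = 1.5034, b = 0.9514, c = 0.8614 rad; semiperimeter s = 1.6581.
By l'Huilier's theorem, tan(E/4) = √[tan(s/2) tan((s−a)/2) tan((s−b)/2) tan((s−c)/2)], giving spherical excess E = 0.4563 rad.
Area = E·R² = 0.4563 × (6371)² ≈ 18521150 km².

18521150 km²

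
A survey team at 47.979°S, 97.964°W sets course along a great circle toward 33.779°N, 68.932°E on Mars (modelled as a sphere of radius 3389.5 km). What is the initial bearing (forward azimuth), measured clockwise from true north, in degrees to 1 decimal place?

140.6°

With φ₁ = -0.8374, φ₂ = 0.5896, Δλ = 2.9129 rad, the forward-azimuth formula gives
θ = atan2( sin Δλ cos φ₂ , cos φ₁ sin φ₂ − sin φ₁ cos φ₂ cos Δλ ) = atan2(0.1884, -0.2292) = 140.58°.
So the initial bearing is 140.6°.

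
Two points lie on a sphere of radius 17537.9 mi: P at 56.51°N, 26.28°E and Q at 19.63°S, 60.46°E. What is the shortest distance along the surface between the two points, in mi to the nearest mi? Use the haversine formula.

With latitudes φ₁ = 56.510°, φ₂ = -19.630° and longitude difference Δλ = 34.180°:
Haversine: a = sin²(Δφ/2) + cos φ₁ cos φ₂ sin²(Δλ/2) = 0.3802 + (0.5518)(0.9419)(0.0864) = 0.42511.
Central angle c = 2·arcsin(√a) = 1.42045 rad.
Distance = R·c = 17537.9 × 1.4204 ≈ 24912 mi.

24912 mi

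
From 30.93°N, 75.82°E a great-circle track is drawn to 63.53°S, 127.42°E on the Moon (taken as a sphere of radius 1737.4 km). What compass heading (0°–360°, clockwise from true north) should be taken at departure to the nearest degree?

Δλ = 51.600° = 0.9006 rad.
y = sin Δλ · cos φ₂ = (0.7837)(0.4457) = 0.3493
x = cos φ₁ sin φ₂ − sin φ₁ cos φ₂ cos Δλ = (0.8578)(-0.8952) − (0.5140)(0.4457)(0.6211) = -0.9102
θ = atan2(y, x) = 159.00°, so the bearing is 159°.

159°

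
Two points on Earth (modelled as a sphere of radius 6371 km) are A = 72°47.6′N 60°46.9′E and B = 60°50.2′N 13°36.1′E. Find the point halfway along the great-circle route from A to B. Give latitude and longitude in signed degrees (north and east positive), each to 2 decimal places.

The central angle between A and B is δ = 0.3705 rad.
With f = 0.5, the slerp weights are sin((1−f)δ)/sin δ = 0.5087 and sin(fδ)/sin δ = 0.5087.
Weighted sum of the unit vectors: (0.5087)·(0.1444,0.2582,0.9552) + (0.5087)·(0.4736,0.1146,0.8732) = (0.3144, 0.1896, 0.9302).
Converting back: φ = atan2(z, √(x²+y²)) = 68.46°, λ = atan2(y, x) = 31.10°.

68.46°, 31.10°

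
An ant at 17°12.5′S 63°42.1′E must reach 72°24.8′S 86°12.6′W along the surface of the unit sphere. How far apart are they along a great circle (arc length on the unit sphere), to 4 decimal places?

1.5385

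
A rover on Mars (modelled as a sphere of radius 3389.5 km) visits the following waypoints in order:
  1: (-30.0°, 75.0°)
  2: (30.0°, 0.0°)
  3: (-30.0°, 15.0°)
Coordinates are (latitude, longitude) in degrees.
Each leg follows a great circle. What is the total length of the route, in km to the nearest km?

9162 km

Leg 1→2: central angle 1.6267 rad, distance 5513.7 km.
Leg 2→3: central angle 1.0765 rad, distance 3648.7 km.
Total: 5513.7 + 3648.7 ≈ 9162 km.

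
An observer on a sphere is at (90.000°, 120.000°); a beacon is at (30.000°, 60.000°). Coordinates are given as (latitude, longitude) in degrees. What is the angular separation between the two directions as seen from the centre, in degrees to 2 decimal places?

60.00°

Let φ₁ = 1.5708 rad, φ₂ = 0.5236 rad, and Δλ = -1.0472 rad.
Haversine: a = sin²(Δφ/2) + cos φ₁ cos φ₂ sin²(Δλ/2) = 0.2500 + (0.0000)(0.8660)(0.2500) = 0.25000.
Central angle c = 2·arcsin(√a) = 1.04720 rad.
So the angular separation is 60.00°.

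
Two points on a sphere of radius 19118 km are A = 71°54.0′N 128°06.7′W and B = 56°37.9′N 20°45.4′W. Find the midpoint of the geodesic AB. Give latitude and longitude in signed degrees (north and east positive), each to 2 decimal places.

73.03°, -53.72°

Central angle δ = 0.7335 rad. Interpolating on the sphere with fraction f = 0.5:
P = [sin((1−f)δ)·A + sin(fδ)·B] / sin δ = 0.5356·A + 0.5356·B in Cartesian coordinates,
giving P = (0.1728, -0.2353, 0.9564), i.e. latitude 73.03°, longitude -53.72°.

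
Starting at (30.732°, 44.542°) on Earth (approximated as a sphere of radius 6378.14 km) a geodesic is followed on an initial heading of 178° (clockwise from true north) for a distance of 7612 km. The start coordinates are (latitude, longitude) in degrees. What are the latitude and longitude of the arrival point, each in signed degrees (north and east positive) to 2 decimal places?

-37.61°, 46.89°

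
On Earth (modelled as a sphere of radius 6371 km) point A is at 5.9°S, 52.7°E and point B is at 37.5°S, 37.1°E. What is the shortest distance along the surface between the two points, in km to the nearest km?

In radians: φ₁ = -0.1030, φ₂ = -0.6545, Δλ = -15.600° = -0.2723 rad.
cos c = sin φ₁ sin φ₂ + cos φ₁ cos φ₂ cos Δλ = (-0.1028)(-0.6088) + (0.9947)(0.7934)(0.9632) = 0.82266,
so c = arccos(0.82266) = 0.60473 rad.
Distance = R·c = 6371 × 0.6047 ≈ 3853 km.

3853 km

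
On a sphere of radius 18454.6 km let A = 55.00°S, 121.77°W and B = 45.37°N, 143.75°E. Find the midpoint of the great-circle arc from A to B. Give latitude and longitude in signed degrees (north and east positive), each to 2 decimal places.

The central angle between A and B is δ = 2.2325 rad.
With f = 0.5, the slerp weights are sin((1−f)δ)/sin δ = 1.1388 and sin(fδ)/sin δ = 1.1388.
Weighted sum of the unit vectors: (1.1388)·(-0.3020,-0.4876,-0.8192) + (1.1388)·(-0.5665,0.4154,0.7117) = (-0.9891, -0.0822, -0.1224).
Converting back: φ = atan2(z, √(x²+y²)) = -7.03°, λ = atan2(y, x) = -175.25°.

-7.03°, -175.25°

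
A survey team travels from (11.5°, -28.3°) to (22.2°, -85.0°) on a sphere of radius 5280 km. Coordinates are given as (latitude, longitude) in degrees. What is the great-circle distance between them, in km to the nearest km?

5069 km

In radians: φ₁ = 0.2007, φ₂ = 0.3875, Δλ = -56.700° = -0.9896 rad.
cos c = sin φ₁ sin φ₂ + cos φ₁ cos φ₂ cos Δλ = (0.1994)(0.3778) + (0.9799)(0.9259)(0.5490) = 0.57345,
so c = arccos(0.57345) = 0.96009 rad.
Distance = R·c = 5280 × 0.9601 ≈ 5069 km.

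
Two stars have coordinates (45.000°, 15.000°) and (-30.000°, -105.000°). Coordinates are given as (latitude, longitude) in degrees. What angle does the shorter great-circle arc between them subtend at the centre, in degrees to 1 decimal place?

Let φ₁ = 0.7854 rad, φ₂ = -0.5236 rad, and Δλ = -2.0944 rad.
cos c = sin φ₁ sin φ₂ + cos φ₁ cos φ₂ cos Δλ = (0.7071)(-0.5000) + (0.7071)(0.8660)(-0.5000) = -0.65974,
so c = arccos(-0.65974) = 2.29127 rad.
So the angular separation is 131.3°.

131.3°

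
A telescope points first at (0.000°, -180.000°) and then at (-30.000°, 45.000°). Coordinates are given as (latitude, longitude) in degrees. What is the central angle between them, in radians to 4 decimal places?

2.2299 rad

With latitudes φ₁ = 0.000°, φ₂ = -30.000° and longitude difference Δλ = -135.000°:
cos c = sin φ₁ sin φ₂ + cos φ₁ cos φ₂ cos Δλ = (0.0000)(-0.5000) + (1.0000)(0.8660)(-0.7071) = -0.61237,
so c = arccos(-0.61237) = 2.22985 rad.
So the angular separation is 2.2299 rad.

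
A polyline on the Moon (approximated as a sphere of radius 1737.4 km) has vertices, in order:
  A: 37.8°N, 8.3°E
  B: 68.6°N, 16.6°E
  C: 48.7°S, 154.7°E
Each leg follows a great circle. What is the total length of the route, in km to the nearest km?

5538 km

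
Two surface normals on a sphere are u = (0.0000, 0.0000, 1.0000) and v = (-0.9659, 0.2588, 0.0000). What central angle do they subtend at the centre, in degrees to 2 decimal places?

90.00°

u·v = 0.0000; |u| = 1.0000, |v| = 1.0000.
cos θ = (u·v)/(|u||v|) = 0.0000, so θ = 90.00°.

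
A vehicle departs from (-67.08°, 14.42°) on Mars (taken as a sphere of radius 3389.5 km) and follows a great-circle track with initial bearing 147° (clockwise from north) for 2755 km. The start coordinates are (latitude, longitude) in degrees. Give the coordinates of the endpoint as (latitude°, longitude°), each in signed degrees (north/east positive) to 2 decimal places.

Angular distance δ = d/R = 2755/3389.5 = 0.81280 rad; initial bearing θ = 2.5656 rad.
sin φ₂ = sin φ₁ cos δ + cos φ₁ sin δ cos θ = (-0.9210)(0.6875) + (0.3894)(0.7262)(-0.8387) = -0.8704, so φ₂ = -60.50°.
Δλ = atan2(sin θ sin δ cos φ₁, cos δ − sin φ₁ sin φ₂) = atan2(0.1540, -0.1142) = 126.553°.
λ₂ = 14.420° + 126.553° = 140.97°.

-60.50°, 140.97°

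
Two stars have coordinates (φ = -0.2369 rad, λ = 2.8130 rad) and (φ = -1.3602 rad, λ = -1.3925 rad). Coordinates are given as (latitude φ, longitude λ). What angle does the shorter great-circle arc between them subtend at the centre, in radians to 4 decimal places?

In radians: φ₁ = -0.2369, φ₂ = -1.3602, Δλ = 119.043° = 2.0777 rad.
cos c = sin φ₁ sin φ₂ + cos φ₁ cos φ₂ cos Δλ = (-0.2347)(-0.9779) + (0.9721)(0.2090)(-0.4855) = 0.13086,
so c = arccos(0.13086) = 1.43956 rad.
So the angular separation is 1.4396 rad.

1.4396 rad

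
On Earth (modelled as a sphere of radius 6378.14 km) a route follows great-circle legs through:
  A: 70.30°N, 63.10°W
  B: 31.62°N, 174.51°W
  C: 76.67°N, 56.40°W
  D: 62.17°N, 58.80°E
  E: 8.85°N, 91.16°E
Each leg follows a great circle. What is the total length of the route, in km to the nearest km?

25176 km

Leg A→B: central angle 1.1715 rad, distance 7471.7 km.
Leg B→C: central angle 1.1399 rad, distance 7270.7 km.
Leg C→D: central angle 0.6186 rad, distance 3945.6 km.
Leg D→E: central angle 1.0172 rad, distance 6488.2 km.
Total: 7471.7 + 7270.7 + 3945.6 + 6488.2 ≈ 25176 km.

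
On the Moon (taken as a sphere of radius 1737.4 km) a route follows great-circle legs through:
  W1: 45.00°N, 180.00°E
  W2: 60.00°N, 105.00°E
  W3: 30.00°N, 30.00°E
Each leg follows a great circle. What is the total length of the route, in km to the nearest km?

3100 km

Leg W1→W2: central angle 0.7900 rad, distance 1372.5 km.
Leg W2→W3: central angle 0.9943 rad, distance 1727.5 km.
Total: 1372.5 + 1727.5 ≈ 3100 km.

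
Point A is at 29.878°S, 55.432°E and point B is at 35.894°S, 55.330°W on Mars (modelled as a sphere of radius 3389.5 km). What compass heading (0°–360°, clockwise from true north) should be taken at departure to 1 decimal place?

229.3°

With φ₁ = -0.5215, φ₂ = -0.6265, Δλ = -1.9332 rad, the forward-azimuth formula gives
θ = atan2( sin Δλ cos φ₂ , cos φ₁ sin φ₂ − sin φ₁ cos φ₂ cos Δλ ) = atan2(-0.7575, -0.6514) = -130.69°.
Adding 360° brings this into [0°, 360°): 229.3°.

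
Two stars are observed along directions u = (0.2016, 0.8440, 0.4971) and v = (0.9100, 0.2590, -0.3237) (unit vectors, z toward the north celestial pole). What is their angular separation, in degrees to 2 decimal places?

u·v = 0.2411; |u| = 1.0000, |v| = 1.0000.
cos θ = (u·v)/(|u||v|) = 0.2411, so θ = 76.05°.

76.05°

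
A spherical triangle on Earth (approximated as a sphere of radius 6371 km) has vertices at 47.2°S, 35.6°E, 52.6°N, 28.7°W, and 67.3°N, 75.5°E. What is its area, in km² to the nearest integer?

55197109 km²

Side lengths (central angles): a = 0.8293, b = 2.0666, c = 1.9866 rad; semiperimeter s = 2.4413.
By l'Huilier's theorem, tan(E/4) = √[tan(s/2) tan((s−a)/2) tan((s−b)/2) tan((s−c)/2)], giving spherical excess E = 1.3599 rad.
Area = E·R² = 1.3599 × (6371)² ≈ 55197109 km².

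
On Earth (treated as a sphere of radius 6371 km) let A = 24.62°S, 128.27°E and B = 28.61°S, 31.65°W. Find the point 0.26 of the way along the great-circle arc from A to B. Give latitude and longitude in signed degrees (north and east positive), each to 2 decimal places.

The central angle between A and B is δ = 2.1533 rad.
With f = 0.26, the slerp weights are sin((1−f)δ)/sin δ = 1.1971 and sin(fδ)/sin δ = 0.6359.
Weighted sum of the unit vectors: (1.1971)·(-0.5631,0.7137,-0.4166) + (0.6359)·(0.7473,-0.4607,-0.4788) = (-0.1988, 0.5615, -0.8032).
Converting back: φ = atan2(z, √(x²+y²)) = -53.44°, λ = atan2(y, x) = 109.50°.

-53.44°, 109.50°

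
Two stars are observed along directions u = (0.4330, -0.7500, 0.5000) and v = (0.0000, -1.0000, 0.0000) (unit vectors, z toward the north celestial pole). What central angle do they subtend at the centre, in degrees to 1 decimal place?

41.4°

u·v = 0.7500; |u| = 1.0000, |v| = 1.0000.
cos θ = (u·v)/(|u||v|) = 0.7500, so θ = 41.4°.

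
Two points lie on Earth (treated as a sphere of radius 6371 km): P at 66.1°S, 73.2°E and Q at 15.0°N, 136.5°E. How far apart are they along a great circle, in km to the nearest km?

Let φ₁ = -1.1537 rad, φ₂ = 0.2618 rad, and Δλ = 1.1048 rad.
cos c = sin φ₁ sin φ₂ + cos φ₁ cos φ₂ cos Δλ = (-0.9143)(0.2588) + (0.4051)(0.9659)(0.4493) = -0.06079,
so c = arccos(-0.06079) = 1.63163 rad.
Distance = R·c = 6371 × 1.6316 ≈ 10395 km.

10395 km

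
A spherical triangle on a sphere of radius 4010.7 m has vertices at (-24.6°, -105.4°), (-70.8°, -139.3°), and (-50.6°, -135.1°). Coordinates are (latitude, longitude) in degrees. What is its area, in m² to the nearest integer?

1394124 m²

Side lengths (central angles): a = 0.3542, b = 0.6042, c = 0.8746 rad; semiperimeter s = 0.9165.
By l'Huilier's theorem, tan(E/4) = √[tan(s/2) tan((s−a)/2) tan((s−b)/2) tan((s−c)/2)], giving spherical excess E = 0.0867 rad.
Area = E·R² = 0.0867 × (4010.7)² ≈ 1394124 m².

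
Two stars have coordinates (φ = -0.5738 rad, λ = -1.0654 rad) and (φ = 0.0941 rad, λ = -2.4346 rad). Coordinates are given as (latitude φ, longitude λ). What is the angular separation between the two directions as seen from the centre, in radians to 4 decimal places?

1.4541 rad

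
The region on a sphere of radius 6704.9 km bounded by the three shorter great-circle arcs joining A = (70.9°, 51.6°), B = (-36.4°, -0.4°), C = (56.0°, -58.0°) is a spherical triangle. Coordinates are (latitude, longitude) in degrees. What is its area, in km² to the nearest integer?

Side lengths (central angles): a = 1.8243, b = 0.7641, c = 1.9808 rad; semiperimeter s = 2.2846.
By l'Huilier's theorem, tan(E/4) = √[tan(s/2) tan((s−a)/2) tan((s−b)/2) tan((s−c)/2)], giving spherical excess E = 1.0669 rad.
Area = E·R² = 1.0669 × (6704.9)² ≈ 47963653 km².

47963653 km²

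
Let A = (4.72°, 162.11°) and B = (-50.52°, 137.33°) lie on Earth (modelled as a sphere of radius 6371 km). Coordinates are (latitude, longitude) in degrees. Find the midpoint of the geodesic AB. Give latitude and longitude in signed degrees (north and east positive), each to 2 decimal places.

-23.36°, 152.50°

Central angle δ = 1.0335 rad. Interpolating on the sphere with fraction f = 0.5:
P = [sin((1−f)δ)·A + sin(fδ)·B] / sin δ = 0.5751·A + 0.5751·B in Cartesian coordinates,
giving P = (-0.8143, 0.4239, -0.3966), i.e. latitude -23.36°, longitude 152.50°.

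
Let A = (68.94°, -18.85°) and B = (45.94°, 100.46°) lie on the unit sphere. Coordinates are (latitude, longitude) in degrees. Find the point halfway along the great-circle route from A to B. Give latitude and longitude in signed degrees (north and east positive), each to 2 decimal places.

69.83°, 69.36°

The central angle between A and B is δ = 0.9905 rad.
With f = 0.5, the slerp weights are sin((1−f)δ)/sin δ = 0.5683 and sin(fδ)/sin δ = 0.5683.
Weighted sum of the unit vectors: (0.5683)·(0.3401,-0.1161,0.9332) + (0.5683)·(-0.1263,0.6839,0.7186) = (0.1215, 0.3226, 0.9387).
Converting back: φ = atan2(z, √(x²+y²)) = 69.83°, λ = atan2(y, x) = 69.36°.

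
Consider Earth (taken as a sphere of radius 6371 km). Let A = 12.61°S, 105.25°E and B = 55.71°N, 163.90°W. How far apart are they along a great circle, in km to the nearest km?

Let φ₁ = -0.2201 rad, φ₂ = 0.9723 rad, and Δλ = 1.5856 rad.
Haversine: a = sin²(Δφ/2) + cos φ₁ cos φ₂ sin²(Δλ/2) = 0.3153 + (0.9759)(0.5634)(0.5074) = 0.59426.
Central angle c = 2·arcsin(√a) = 1.76046 rad.
Distance = R·c = 6371 × 1.7605 ≈ 11216 km.

11216 km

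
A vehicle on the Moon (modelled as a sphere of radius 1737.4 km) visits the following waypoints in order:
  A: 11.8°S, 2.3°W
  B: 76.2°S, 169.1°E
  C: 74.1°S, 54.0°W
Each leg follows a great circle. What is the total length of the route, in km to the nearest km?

Leg A→B: central angle 1.6031 rad, distance 2785.2 km.
Leg B→C: central angle 0.4816 rad, distance 836.7 km.
Total: 2785.2 + 836.7 ≈ 3622 km.

3622 km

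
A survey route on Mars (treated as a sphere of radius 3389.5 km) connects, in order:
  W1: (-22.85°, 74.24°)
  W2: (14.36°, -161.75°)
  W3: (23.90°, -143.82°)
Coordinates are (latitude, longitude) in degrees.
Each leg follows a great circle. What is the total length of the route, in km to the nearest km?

Leg W1→W2: central angle 2.2089 rad, distance 7487.0 km.
Leg W2→W3: central angle 0.3388 rad, distance 1148.4 km.
Total: 7487.0 + 1148.4 ≈ 8635 km.

8635 km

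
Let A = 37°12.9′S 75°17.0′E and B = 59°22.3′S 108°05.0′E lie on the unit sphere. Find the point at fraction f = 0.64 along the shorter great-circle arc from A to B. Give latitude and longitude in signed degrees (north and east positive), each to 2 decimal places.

-52.51°, 92.65°

The central angle between A and B is δ = 0.5326 rad.
With f = 0.64, the slerp weights are sin((1−f)δ)/sin δ = 0.3753 and sin(fδ)/sin δ = 0.6584.
Weighted sum of the unit vectors: (0.3753)·(0.2023,0.7702,-0.6048) + (0.6584)·(-0.1581,0.4843,-0.8605) = (-0.0282, 0.6079, -0.7935).
Converting back: φ = atan2(z, √(x²+y²)) = -52.51°, λ = atan2(y, x) = 92.65°.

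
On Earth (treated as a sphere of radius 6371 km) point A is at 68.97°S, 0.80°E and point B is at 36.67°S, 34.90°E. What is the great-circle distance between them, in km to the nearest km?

With latitudes φ₁ = -68.970°, φ₂ = -36.670° and longitude difference Δλ = 34.100°:
Haversine: a = sin²(Δφ/2) + cos φ₁ cos φ₂ sin²(Δλ/2) = 0.0774 + (0.3589)(0.8021)(0.0860) = 0.10211.
Central angle c = 2·arcsin(√a) = 0.65052 rad.
Distance = R·c = 6371 × 0.6505 ≈ 4144 km.

4144 km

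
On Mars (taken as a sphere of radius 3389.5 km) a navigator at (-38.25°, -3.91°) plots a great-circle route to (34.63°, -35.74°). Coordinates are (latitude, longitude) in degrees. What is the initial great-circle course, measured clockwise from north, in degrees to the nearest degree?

Δλ = -31.830° = -0.5555 rad.
y = sin Δλ · cos φ₂ = (-0.5274)(0.8228) = -0.4340
x = cos φ₁ sin φ₂ − sin φ₁ cos φ₂ cos Δλ = (0.7853)(0.5683) − (-0.6191)(0.8228)(0.8496) = 0.8791
θ = atan2(y, x) = -26.27°; adding 360° gives 334°.

334°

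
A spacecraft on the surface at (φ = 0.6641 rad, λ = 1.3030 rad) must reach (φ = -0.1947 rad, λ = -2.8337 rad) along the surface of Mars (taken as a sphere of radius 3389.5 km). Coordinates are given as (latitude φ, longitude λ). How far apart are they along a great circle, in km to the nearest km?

Let φ₁ = 0.6641 rad, φ₂ = -0.1947 rad, and Δλ = 2.1465 rad.
cos c = sin φ₁ sin φ₂ + cos φ₁ cos φ₂ cos Δλ = (0.6164)(-0.1935) + (0.7875)(0.9811)(-0.5444) = -0.53986,
so c = arccos(-0.53986) = 2.14106 rad.
Distance = R·c = 3389.5 × 2.1411 ≈ 7257 km.

7257 km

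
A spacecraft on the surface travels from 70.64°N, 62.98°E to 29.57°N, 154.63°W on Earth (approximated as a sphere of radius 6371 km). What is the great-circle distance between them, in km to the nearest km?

In radians: φ₁ = 1.2329, φ₂ = 0.5161, Δλ = 142.390° = 2.4852 rad.
cos c = sin φ₁ sin φ₂ + cos φ₁ cos φ₂ cos Δλ = (0.9435)(0.4935) + (0.3315)(0.8698)(-0.7922) = 0.23718,
so c = arccos(0.23718) = 1.33134 rad.
Distance = R·c = 6371 × 1.3313 ≈ 8482 km.

8482 km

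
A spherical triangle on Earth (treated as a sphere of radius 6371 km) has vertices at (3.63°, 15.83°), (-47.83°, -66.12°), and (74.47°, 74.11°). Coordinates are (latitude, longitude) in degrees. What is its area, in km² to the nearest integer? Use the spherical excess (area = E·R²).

70100043 km²

Side lengths (central angles): a = 2.5911, b = 1.3679, c = 1.5239 rad; semiperimeter s = 2.7414.
By l'Huilier's theorem, tan(E/4) = √[tan(s/2) tan((s−a)/2) tan((s−b)/2) tan((s−c)/2)], giving spherical excess E = 1.7270 rad.
Area = E·R² = 1.7270 × (6371)² ≈ 70100043 km².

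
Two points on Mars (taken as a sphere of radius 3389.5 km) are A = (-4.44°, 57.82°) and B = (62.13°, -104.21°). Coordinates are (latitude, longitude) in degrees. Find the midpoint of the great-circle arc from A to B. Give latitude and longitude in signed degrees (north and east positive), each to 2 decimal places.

Central angle δ = 2.1080 rad. Interpolating on the sphere with fraction f = 0.5:
P = [sin((1−f)δ)·A + sin(fδ)·B] / sin δ = 1.0120·A + 1.0120·B in Cartesian coordinates,
giving P = (0.4212, 0.3954, 0.8163), i.e. latitude 54.71°, longitude 43.19°.

54.71°, 43.19°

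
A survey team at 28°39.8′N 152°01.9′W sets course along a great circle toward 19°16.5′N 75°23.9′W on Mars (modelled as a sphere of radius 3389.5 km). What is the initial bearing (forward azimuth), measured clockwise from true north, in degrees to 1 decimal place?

With φ₁ = 0.5003, φ₂ = 0.3364, Δλ = 1.3375 rad, the forward-azimuth formula gives
θ = atan2( sin Δλ cos φ₂ , cos φ₁ sin φ₂ − sin φ₁ cos φ₂ cos Δλ ) = atan2(0.9184, 0.1850) = 78.61°.
So the initial bearing is 78.6°.

78.6°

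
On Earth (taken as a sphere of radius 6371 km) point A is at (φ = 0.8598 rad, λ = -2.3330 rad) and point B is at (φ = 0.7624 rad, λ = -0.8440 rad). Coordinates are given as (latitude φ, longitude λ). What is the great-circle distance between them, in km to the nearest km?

6206 km

With latitudes φ₁ = 49.263°, φ₂ = 43.682° and longitude difference Δλ = 85.313°:
Haversine: a = sin²(Δφ/2) + cos φ₁ cos φ₂ sin²(Δλ/2) = 0.0024 + (0.6526)(0.7232)(0.4591) = 0.21906.
Central angle c = 2·arcsin(√a) = 0.97414 rad.
Distance = R·c = 6371 × 0.9741 ≈ 6206 km.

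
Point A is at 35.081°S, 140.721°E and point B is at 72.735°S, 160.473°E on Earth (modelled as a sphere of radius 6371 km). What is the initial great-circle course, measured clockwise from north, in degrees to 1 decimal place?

170.8°

Δλ = 19.752° = 0.3447 rad.
y = sin Δλ · cos φ₂ = (0.3379)(0.2968) = 0.1003
x = cos φ₁ sin φ₂ − sin φ₁ cos φ₂ cos Δλ = (0.8183)(-0.9549) − (-0.5747)(0.2968)(0.9412) = -0.6209
θ = atan2(y, x) = 170.82°, so the bearing is 170.8°.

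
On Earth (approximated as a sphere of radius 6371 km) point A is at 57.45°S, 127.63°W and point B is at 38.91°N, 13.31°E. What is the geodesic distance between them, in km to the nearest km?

Let φ₁ = -1.0027 rad, φ₂ = 0.6791 rad, and Δλ = 2.4599 rad.
cos c = sin φ₁ sin φ₂ + cos φ₁ cos φ₂ cos Δλ = (-0.8429)(0.6281) + (0.5380)(0.7781)(-0.7765) = -0.85452,
so c = arccos(-0.85452) = 2.59543 rad.
Distance = R·c = 6371 × 2.5954 ≈ 16535 km.

16535 km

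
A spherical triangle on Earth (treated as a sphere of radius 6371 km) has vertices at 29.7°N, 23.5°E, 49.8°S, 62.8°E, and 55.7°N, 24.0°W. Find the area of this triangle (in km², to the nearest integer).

Side lengths (central angles): a = 2.2277, b = 0.7377, c = 1.5153 rad; semiperimeter s = 2.2404.
By l'Huilier's theorem, tan(E/4) = √[tan(s/2) tan((s−a)/2) tan((s−b)/2) tan((s−c)/2)], giving spherical excess E = 0.2722 rad.
Area = E·R² = 0.2722 × (6371)² ≈ 11046760 km².

11046760 km²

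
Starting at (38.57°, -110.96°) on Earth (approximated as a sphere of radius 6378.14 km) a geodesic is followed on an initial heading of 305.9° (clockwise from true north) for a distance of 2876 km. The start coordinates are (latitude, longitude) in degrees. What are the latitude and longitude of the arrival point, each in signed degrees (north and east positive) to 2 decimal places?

49.55°, -143.92°

Angular distance δ = d/R = 2876/6378.14 = 0.45092 rad; initial bearing θ = 5.3390 rad.
sin φ₂ = sin φ₁ cos δ + cos φ₁ sin δ cos θ = (0.6235)(0.9000) + (0.7818)(0.4358)(0.5864) = 0.7609, so φ₂ = 49.55°.
Δλ = atan2(sin θ sin δ cos φ₁, cos δ − sin φ₁ sin φ₂) = atan2(-0.2760, 0.4256) = -32.962°.
λ₂ = -110.960° − 32.962° = -143.92°.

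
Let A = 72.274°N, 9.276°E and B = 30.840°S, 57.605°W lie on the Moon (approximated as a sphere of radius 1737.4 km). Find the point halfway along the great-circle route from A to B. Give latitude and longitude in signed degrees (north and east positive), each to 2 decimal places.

23.38°, -41.63°

Central angle δ = 1.9667 rad. Interpolating on the sphere with fraction f = 0.5:
P = [sin((1−f)δ)·A + sin(fδ)·B] / sin δ = 0.9022·A + 0.9022·B in Cartesian coordinates,
giving P = (0.6861, -0.6098, 0.3968), i.e. latitude 23.38°, longitude -41.63°.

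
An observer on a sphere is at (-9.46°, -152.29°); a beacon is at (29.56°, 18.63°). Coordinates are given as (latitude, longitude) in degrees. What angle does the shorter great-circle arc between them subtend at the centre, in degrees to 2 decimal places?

158.18°

Let φ₁ = -0.1651 rad, φ₂ = 0.5159 rad, and Δλ = 2.9831 rad.
Haversine: a = sin²(Δφ/2) + cos φ₁ cos φ₂ sin²(Δλ/2) = 0.1115 + (0.9864)(0.8698)(0.9937) = 0.96417.
Central angle c = 2·arcsin(√a) = 2.76073 rad.
So the angular separation is 158.18°.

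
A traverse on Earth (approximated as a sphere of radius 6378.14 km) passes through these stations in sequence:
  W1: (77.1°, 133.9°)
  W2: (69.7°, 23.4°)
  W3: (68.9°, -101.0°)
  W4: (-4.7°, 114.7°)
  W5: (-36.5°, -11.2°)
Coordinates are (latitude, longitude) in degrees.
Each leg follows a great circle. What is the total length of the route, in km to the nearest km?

Leg W1→W2: central angle 0.4798 rad, distance 3060.2 km.
Leg W2→W3: central angle 0.6361 rad, distance 4056.9 km.
Leg W3→W4: central angle 1.9474 rad, distance 12421.1 km.
Leg W4→W5: central angle 2.0054 rad, distance 12790.6 km.
Total: 3060.2 + 4056.9 + 12421.1 + 12790.6 ≈ 32329 km.

32329 km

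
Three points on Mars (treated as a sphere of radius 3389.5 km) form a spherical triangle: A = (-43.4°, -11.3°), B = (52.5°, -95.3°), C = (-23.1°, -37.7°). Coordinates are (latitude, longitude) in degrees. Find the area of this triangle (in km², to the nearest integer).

1410818 km²

Side lengths (central angles): a = 1.5820, b = 0.5193, c = 2.0931 rad; semiperimeter s = 2.0972.
By l'Huilier's theorem, tan(E/4) = √[tan(s/2) tan((s−a)/2) tan((s−b)/2) tan((s−c)/2)], giving spherical excess E = 0.1228 rad.
Area = E·R² = 0.1228 × (3389.5)² ≈ 1410818 km².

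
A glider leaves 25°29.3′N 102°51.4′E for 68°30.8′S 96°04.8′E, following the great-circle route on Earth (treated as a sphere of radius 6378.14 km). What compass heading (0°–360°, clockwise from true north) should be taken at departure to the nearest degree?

Δλ = -6.777° = -0.1183 rad.
y = sin Δλ · cos φ₂ = (-0.1180)(0.3663) = -0.0432
x = cos φ₁ sin φ₂ − sin φ₁ cos φ₂ cos Δλ = (0.9027)(-0.9305) − (0.4303)(0.3663)(0.9930) = -0.9965
θ = atan2(y, x) = -177.52°; adding 360° gives 182°.

182°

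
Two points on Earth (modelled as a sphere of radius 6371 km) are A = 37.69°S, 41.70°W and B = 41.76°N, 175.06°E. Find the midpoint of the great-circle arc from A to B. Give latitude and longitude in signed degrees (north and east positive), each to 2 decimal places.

6.40°, -108.24°

The central angle between A and B is δ = 2.6469 rad.
With f = 0.5, the slerp weights are sin((1−f)δ)/sin δ = 2.0421 and sin(fδ)/sin δ = 2.0421.
Weighted sum of the unit vectors: (2.0421)·(0.5908,-0.5264,-0.6114) + (2.0421)·(-0.7432,0.0642,0.6660) = (-0.3111, -0.9438, 0.1115).
Converting back: φ = atan2(z, √(x²+y²)) = 6.40°, λ = atan2(y, x) = -108.24°.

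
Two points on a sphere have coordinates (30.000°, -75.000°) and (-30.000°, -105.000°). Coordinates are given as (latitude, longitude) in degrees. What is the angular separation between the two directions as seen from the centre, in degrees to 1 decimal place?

66.5°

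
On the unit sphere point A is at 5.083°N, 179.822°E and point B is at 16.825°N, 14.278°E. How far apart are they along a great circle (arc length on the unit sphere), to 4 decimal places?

With latitudes φ₁ = 5.083°, φ₂ = 16.825° and longitude difference Δλ = -165.544°:
Haversine: a = sin²(Δφ/2) + cos φ₁ cos φ₂ sin²(Δλ/2) = 0.0105 + (0.9961)(0.9572)(0.9842) = 0.94880.
Central angle c = 2·arcsin(√a) = 2.68509 rad.
On the unit sphere the arc length equals the central angle: 2.6851.

2.6851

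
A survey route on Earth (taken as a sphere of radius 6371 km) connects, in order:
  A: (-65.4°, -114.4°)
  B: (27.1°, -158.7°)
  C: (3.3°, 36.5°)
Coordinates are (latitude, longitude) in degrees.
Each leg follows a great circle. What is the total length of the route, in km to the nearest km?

27222 km

Leg A→B: central angle 1.7203 rad, distance 10960.2 km.
Leg B→C: central angle 2.5525 rad, distance 16261.7 km.
Total: 10960.2 + 16261.7 ≈ 27222 km.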